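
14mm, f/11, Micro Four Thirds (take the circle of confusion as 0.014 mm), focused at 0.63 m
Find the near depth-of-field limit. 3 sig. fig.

425 mm

Hyperfocal distance H = f²/(N·c) + f = 14²/(11 × 0.014) + 14 = 196/0.154 + 14 ≈ 1286.7 mm ≈ 1.287 m.
Near limit Dn = s·(H − f)/(H + s − 2f) = 630 × (1286.7 − 14) / (1286.7 + 630 − 2 × 14) = 630 × 1272.7 / 1888.7 ≈ 424.53 mm.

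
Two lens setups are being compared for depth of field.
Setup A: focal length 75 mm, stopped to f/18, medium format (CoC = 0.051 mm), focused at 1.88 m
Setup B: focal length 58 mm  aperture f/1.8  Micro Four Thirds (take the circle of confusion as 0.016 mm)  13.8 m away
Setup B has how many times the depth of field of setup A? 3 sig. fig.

2.71

Setup A: H = 75²/(18×0.051) + 75 ≈ 6202.5 mm; DoF = Df − Dn = 2665.1 − 1452.2 ≈ 1212.9 mm.
Setup B: H = 58²/(1.8×0.016) + 58 ≈ 116863.6 mm; DoF = Df − Dn = 15640.0 − 12347.4 ≈ 3292.6 mm.
Ratio = 3292.6 / 1212.9 ≈ 2.71.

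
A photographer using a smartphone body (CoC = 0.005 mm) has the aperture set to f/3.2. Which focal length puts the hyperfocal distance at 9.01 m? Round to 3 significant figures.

From H = f²/(N·c) + f, with f ≪ H: f ≈ √(H·N·c) = √(9010 × 3.2 × 0.005) = √144.16 ≈ 12.01 mm.
The +f correction barely moves this — solving exactly, f² + N·c·f − N·c·H = 0 ⇒ f = (−N·c + √((N·c)² + 4·N·c·H))/2 = (−0.016 + √576.64)/2 ≈ 11.999 mm, so f ≈ 12.0 mm.

12.0 mm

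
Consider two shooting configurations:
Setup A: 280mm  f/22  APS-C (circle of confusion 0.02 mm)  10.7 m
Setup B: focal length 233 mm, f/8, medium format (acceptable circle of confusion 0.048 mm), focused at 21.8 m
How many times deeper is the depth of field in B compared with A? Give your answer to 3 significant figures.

5.42

Setup A: H = 280²/(22×0.02) + 280 ≈ 178461.8 mm; DoF = Df − Dn = 11364.6 − 10108.8 ≈ 1255.8 mm.
Setup B: H = 233²/(8×0.048) + 233 ≈ 141610.6 mm; DoF = Df − Dn = 25724.2 − 18914.6 ≈ 6809.6 mm.
Ratio = 6809.6 / 1255.8 ≈ 5.42.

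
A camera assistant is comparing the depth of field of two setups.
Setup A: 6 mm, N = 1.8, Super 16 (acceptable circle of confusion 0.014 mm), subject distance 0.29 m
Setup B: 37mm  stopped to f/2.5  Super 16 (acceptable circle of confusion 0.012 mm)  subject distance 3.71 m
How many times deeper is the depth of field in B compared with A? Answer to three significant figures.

Setup A: H = 6²/(1.8×0.014) + 6 ≈ 1434.6 mm; DoF = Df − Dn = 361.96 − 241.91 ≈ 120.05 mm.
Setup B: H = 37²/(2.5×0.012) + 37 ≈ 45670.3 mm; DoF = Df − Dn = 4034.76 − 3433.63 ≈ 601.13 mm.
Ratio = 601.13 / 120.05 ≈ 5.01.

5.01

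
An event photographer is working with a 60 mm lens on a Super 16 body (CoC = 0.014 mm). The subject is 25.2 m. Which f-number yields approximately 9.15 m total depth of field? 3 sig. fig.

Write h = H − f = f²/(N·c). The thin-lens limits are Dn = s·h/(h + (s−f)) and Df = s·h/(h − (s−f)), so DoF = Df − Dn = 2·s·(s−f)·h / (h² − (s−f)²).
That is a quadratic in h: DoF·h² − 2·s·(s−f)·h − DoF·(s−f)² = 0 ⇒ h = (s−f)·(s + √(s² + DoF²)) / DoF = 25140 × (25200 + √(25200² + 9150²)) / 9150 = 25140 × (25200 + 26809.7) / 9150 ≈ 142899 mm.
Then N = f²/(c·h) = 60² / (0.014 × 142899) = 3600 / 2000.6 ≈ 1.80.

f/1.80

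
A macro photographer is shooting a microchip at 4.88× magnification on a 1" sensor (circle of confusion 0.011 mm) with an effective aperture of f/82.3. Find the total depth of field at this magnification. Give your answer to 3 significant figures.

0.0760 mm

At magnification m, DoF ≈ 2·N_eff·c/m² = 2 × 82.3 × 0.011 / 4.88² = 1.811 / 23.81 ≈ 0.076 mm.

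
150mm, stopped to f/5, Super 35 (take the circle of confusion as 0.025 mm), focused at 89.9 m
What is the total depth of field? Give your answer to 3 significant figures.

Hyperfocal distance H = f²/(N·c) + f = 150²/(5 × 0.025) + 150 = 22500/0.125 + 150 ≈ 180150.0 mm ≈ 180.2 m.
Near limit Dn = s·(H − f)/(H + s − 2f) = 89900 × (180150.0 − 150) / (180150.0 + 89900 − 2 × 150) = 89900 × 180000.0 / 269750.0 ≈ 59989 mm.
Far limit Df = s·(H − f)/(H − s) = 89900 × (180150.0 − 150) / (180150.0 − 89900) = 89900 × 180000.0 / 90250.0 ≈ 179302 mm.
Depth of field = Df − Dn = 179302 − 59989 ≈ 119313 mm ≈ 119 m.

119 m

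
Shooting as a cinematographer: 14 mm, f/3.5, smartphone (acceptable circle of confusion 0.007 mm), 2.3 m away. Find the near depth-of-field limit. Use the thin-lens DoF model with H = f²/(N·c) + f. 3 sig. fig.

Hyperfocal distance H = f²/(N·c) + f = 14²/(3.5 × 0.007) + 14 = 196/0.0245 + 14 ≈ 8014.0 mm ≈ 8.014 m.
Near limit Dn = s·(H − f)/(H + s − 2f) = 2300 × (8014.0 − 14) / (8014.0 + 2300 − 2 × 14) = 2300 × 8000.0 / 10286.0 ≈ 1788.8 mm ≈ 1.79 m.

1.79 m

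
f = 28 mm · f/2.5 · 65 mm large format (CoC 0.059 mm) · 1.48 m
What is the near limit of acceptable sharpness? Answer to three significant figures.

1.16 m

Hyperfocal distance H = f²/(N·c) + f = 28²/(2.5 × 0.059) + 28 = 784/0.1475 + 28 ≈ 5343.3 mm ≈ 5.343 m.
Near limit Dn = s·(H − f)/(H + s − 2f) = 1480 × (5343.3 − 28) / (5343.3 + 1480 − 2 × 28) = 1480 × 5315.3 / 6767.3 ≈ 1162.4 mm ≈ 1.16 m.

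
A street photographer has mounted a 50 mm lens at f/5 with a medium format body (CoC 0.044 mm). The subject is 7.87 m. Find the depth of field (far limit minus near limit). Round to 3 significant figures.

20.6 m

Hyperfocal distance H = f²/(N·c) + f = 50²/(5 × 0.044) + 50 = 2500/0.22 + 50 ≈ 11413.6 mm ≈ 11.41 m.
Near limit Dn = s·(H − f)/(H + s − 2f) = 7870 × (11413.6 − 50) / (11413.6 + 7870 − 2 × 50) = 7870 × 11363.6 / 19183.6 ≈ 4662 mm.
Far limit Df = s·(H − f)/(H − s) = 7870 × (11413.6 − 50) / (11413.6 − 7870) = 7870 × 11363.6 / 3543.6 ≈ 25237 mm.
Depth of field = Df − Dn = 25237 − 4662 ≈ 20575 mm ≈ 20.6 m.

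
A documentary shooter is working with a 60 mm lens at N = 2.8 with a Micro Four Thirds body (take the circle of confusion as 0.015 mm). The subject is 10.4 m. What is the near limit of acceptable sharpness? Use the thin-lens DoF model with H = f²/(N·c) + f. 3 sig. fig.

Hyperfocal distance H = f²/(N·c) + f = 60²/(2.8 × 0.015) + 60 = 3600/0.042 + 60 ≈ 85774.3 mm ≈ 85.77 m.
Near limit Dn = s·(H − f)/(H + s − 2f) = 10400 × (85774.3 − 60) / (85774.3 + 10400 − 2 × 60) = 10400 × 85714.3 / 96054.3 ≈ 9280.5 mm ≈ 9.28 m.

9.28 m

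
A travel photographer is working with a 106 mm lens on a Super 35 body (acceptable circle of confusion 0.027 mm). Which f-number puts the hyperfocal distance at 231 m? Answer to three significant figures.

f/1.80

Rearrange H = f²/(N·c) + f for N: N = f² / ((H − f)·c).
N = 106² / ((231000 − 106) × 0.027) = 11236 / 6234 ≈ 1.80.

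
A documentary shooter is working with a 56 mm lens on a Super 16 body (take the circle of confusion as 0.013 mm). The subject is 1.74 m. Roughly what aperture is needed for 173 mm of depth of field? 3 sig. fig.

f/7.10

Write h = H − f = f²/(N·c). The thin-lens limits are Dn = s·h/(h + (s−f)) and Df = s·h/(h − (s−f)), so DoF = Df − Dn = 2·s·(s−f)·h / (h² − (s−f)²).
That is a quadratic in h: DoF·h² − 2·s·(s−f)·h − DoF·(s−f)² = 0 ⇒ h = (s−f)·(s + √(s² + DoF²)) / DoF = 1684 × (1740 + √(1740² + 173²)) / 173 = 1684 × (1740 + 1748.58) / 173 ≈ 33958 mm.
Then N = f²/(c·h) = 56² / (0.013 × 33958) = 3136 / 441.46 ≈ 7.10.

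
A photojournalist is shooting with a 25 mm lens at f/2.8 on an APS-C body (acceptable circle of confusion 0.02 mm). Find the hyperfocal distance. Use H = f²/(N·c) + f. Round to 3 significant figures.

Hyperfocal distance H = f²/(N·c) + f = 25²/(2.8 × 0.02) + 25 = 625/0.056 + 25 ≈ 11185.7 mm ≈ 11.2 m.

11.2 m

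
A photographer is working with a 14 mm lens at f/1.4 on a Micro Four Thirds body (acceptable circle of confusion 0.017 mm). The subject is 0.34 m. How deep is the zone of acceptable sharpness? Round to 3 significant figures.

Hyperfocal distance H = f²/(N·c) + f = 14²/(1.4 × 0.017) + 14 = 196/0.0238 + 14 ≈ 8249.3 mm ≈ 8.249 m.
Near limit Dn = s·(H − f)/(H + s − 2f) = 340 × (8249.3 − 14) / (8249.3 + 340 − 2 × 14) = 340 × 8235.3 / 8561.3 ≈ 327.053 mm.
Far limit Df = s·(H − f)/(H − s) = 340 × (8249.3 − 14) / (8249.3 − 340) = 340 × 8235.3 / 7909.3 ≈ 354.014 mm.
Depth of field = Df − Dn = 354.014 − 327.053 ≈ 26.961 mm.

27.0 mm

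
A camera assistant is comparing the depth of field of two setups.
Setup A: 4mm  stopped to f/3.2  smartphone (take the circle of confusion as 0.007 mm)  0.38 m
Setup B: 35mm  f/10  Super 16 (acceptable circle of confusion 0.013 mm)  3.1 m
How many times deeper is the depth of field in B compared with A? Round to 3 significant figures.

Setup A: H = 4²/(3.2×0.007) + 4 ≈ 718.3 mm; DoF = Df − Dn = 802.36 − 248.95 ≈ 553.41 mm.
Setup B: H = 35²/(10×0.013) + 35 ≈ 9458.1 mm; DoF = Df − Dn = 4594.4 − 2339.2 ≈ 2255.2 mm.
Ratio = 2255.2 / 553.41 ≈ 4.08.

4.08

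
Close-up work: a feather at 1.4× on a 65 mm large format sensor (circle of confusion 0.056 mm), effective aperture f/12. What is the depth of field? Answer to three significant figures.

At magnification m, DoF ≈ 2·N_eff·c/m² = 2 × 12 × 0.056 / 1.4² = 1.344 / 1.96 ≈ 0.686 mm.

0.686 mm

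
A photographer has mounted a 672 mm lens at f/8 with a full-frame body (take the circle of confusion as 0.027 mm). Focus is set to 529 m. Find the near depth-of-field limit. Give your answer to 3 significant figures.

422 m

Hyperfocal distance H = f²/(N·c) + f = 672²/(8 × 0.027) + 672 = 451584/0.216 + 672 ≈ 2091338.7 mm ≈ 2091 m.
Near limit Dn = s·(H − f)/(H + s − 2f) = 529000 × (2091338.7 − 672) / (2091338.7 + 529000 − 2 × 672) = 529000 × 2090666.7 / 2618994.7 ≈ 422285 mm ≈ 422 m.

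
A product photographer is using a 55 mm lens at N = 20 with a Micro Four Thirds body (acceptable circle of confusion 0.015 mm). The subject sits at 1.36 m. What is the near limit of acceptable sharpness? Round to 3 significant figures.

Hyperfocal distance H = f²/(N·c) + f = 55²/(20 × 0.015) + 55 = 3025/0.3 + 55 ≈ 10138.3 mm ≈ 10.14 m.
Near limit Dn = s·(H − f)/(H + s − 2f) = 1360 × (10138.3 − 55) / (10138.3 + 1360 − 2 × 55) = 1360 × 10083.3 / 11388.3 ≈ 1204.2 mm ≈ 1.20 m.

1.20 m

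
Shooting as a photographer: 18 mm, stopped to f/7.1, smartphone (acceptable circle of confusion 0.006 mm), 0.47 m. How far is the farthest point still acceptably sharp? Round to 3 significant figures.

Hyperfocal distance H = f²/(N·c) + f = 18²/(7.1 × 0.006) + 18 = 324/0.0426 + 18 ≈ 7623.6 mm ≈ 7.624 m.
Far limit Df = s·(H − f)/(H − s) = 470 × (7623.6 − 18) / (7623.6 − 470) = 470 × 7605.6 / 7153.6 ≈ 499.70 mm.

500 mm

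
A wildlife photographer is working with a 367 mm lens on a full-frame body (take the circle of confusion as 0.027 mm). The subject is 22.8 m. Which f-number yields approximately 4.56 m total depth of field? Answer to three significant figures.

f/22

Write h = H − f = f²/(N·c). The thin-lens limits are Dn = s·h/(h + (s−f)) and Df = s·h/(h − (s−f)), so DoF = Df − Dn = 2·s·(s−f)·h / (h² − (s−f)²).
That is a quadratic in h: DoF·h² − 2·s·(s−f)·h − DoF·(s−f)² = 0 ⇒ h = (s−f)·(s + √(s² + DoF²)) / DoF = 22433 × (22800 + √(22800² + 4560²)) / 4560 = 22433 × (22800 + 23251.5) / 4560 ≈ 226551 mm.
Then N = f²/(c·h) = 367² / (0.027 × 226551) = 134689 / 6116.9 ≈ 22.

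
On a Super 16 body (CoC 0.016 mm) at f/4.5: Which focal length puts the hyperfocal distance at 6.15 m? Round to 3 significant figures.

21.0 mm

From H = f²/(N·c) + f, with f ≪ H: f ≈ √(H·N·c) = √(6150 × 4.5 × 0.016) = √442.80 ≈ 21.04 mm.
The +f correction barely moves this — solving exactly, f² + N·c·f − N·c·H = 0 ⇒ f = (−N·c + √((N·c)² + 4·N·c·H))/2 = (−0.072 + √1771.2)/2 ≈ 21.007 mm, so f ≈ 21.0 mm.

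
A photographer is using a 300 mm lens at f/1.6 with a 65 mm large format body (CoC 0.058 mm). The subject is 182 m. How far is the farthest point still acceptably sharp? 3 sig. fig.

Hyperfocal distance H = f²/(N·c) + f = 300²/(1.6 × 0.058) + 300 = 90000/0.0928 + 300 ≈ 970127.6 mm ≈ 970.1 m.
Far limit Df = s·(H − f)/(H − s) = 182000 × (970127.6 − 300) / (970127.6 − 182000) = 182000 × 969827.6 / 788127.6 ≈ 223959 mm ≈ 224 m.

224 m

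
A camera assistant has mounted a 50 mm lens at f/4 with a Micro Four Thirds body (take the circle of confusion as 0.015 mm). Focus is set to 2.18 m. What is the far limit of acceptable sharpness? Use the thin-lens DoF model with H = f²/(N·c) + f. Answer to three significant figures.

Hyperfocal distance H = f²/(N·c) + f = 50²/(4 × 0.015) + 50 = 2500/0.06 + 50 ≈ 41716.7 mm ≈ 41.72 m.
Far limit Df = s·(H − f)/(H − s) = 2180 × (41716.7 − 50) / (41716.7 − 2180) = 2180 × 41666.7 / 39536.7 ≈ 2297.4 mm ≈ 2.30 m.

2.30 m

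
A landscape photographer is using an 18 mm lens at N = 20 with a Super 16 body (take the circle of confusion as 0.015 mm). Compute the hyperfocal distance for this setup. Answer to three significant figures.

1.10 m

Hyperfocal distance H = f²/(N·c) + f = 18²/(20 × 0.015) + 18 = 324/0.3 + 18 ≈ 1098.0 mm ≈ 1.10 m.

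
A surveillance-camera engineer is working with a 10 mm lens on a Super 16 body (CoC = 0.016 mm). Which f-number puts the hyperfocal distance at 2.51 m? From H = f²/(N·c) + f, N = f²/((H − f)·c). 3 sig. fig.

f/2.50

Rearrange H = f²/(N·c) + f for N: N = f² / ((H − f)·c).
N = 10² / ((2510 − 10) × 0.016) = 100 / 40.00 ≈ 2.50.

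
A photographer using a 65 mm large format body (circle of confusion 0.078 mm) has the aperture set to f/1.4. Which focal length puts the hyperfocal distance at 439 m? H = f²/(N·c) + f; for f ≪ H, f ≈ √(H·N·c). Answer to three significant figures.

From H = f²/(N·c) + f, with f ≪ H: f ≈ √(H·N·c) = √(439000 × 1.4 × 0.078) = √47939 ≈ 218.9 mm.
The +f correction barely moves this — solving exactly, f² + N·c·f − N·c·H = 0 ⇒ f = (−N·c + √((N·c)² + 4·N·c·H))/2 = (−0.1092 + √191755)/2 ≈ 218.89 mm, so f ≈ 219 mm.

219 mm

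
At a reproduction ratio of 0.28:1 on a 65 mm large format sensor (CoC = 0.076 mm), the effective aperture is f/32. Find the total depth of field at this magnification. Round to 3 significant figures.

62.0 mm

At magnification m, DoF ≈ 2·N_eff·c/m² = 2 × 32 × 0.076 / 0.28² = 4.864 / 0.0784 ≈ 62 mm.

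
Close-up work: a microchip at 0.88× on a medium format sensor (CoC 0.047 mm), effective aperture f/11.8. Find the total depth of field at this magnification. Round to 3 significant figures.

At magnification m, DoF ≈ 2·N_eff·c/m² = 2 × 11.8 × 0.047 / 0.88² = 1.109 / 0.7744 ≈ 1.43 mm.

1.43 mm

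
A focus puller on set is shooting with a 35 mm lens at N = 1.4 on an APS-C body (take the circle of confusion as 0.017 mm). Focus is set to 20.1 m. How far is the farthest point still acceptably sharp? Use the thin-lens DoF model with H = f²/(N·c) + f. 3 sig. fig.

32.9 m

Hyperfocal distance H = f²/(N·c) + f = 35²/(1.4 × 0.017) + 35 = 1225/0.0238 + 35 ≈ 51505.6 mm ≈ 51.51 m.
Far limit Df = s·(H − f)/(H − s) = 20100 × (51505.6 − 35) / (51505.6 − 20100) = 20100 × 51470.6 / 31405.6 ≈ 32942 mm ≈ 32.9 m.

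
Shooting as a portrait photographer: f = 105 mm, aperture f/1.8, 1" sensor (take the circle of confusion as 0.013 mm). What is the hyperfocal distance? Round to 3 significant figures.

471 m

Hyperfocal distance H = f²/(N·c) + f = 105²/(1.8 × 0.013) + 105 = 11025/0.0234 + 105 ≈ 471258.8 mm ≈ 471 m.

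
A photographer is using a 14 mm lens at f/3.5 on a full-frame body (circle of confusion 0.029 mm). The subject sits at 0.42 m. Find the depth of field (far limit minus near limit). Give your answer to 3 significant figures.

Hyperfocal distance H = f²/(N·c) + f = 14²/(3.5 × 0.029) + 14 = 196/0.1015 + 14 ≈ 1945.0 mm ≈ 1.945 m.
Near limit Dn = s·(H − f)/(H + s − 2f) = 420 × (1945.0 − 14) / (1945.0 + 420 − 2 × 14) = 420 × 1931.0 / 2337.0 ≈ 347.04 mm.
Far limit Df = s·(H − f)/(H − s) = 420 × (1945.0 − 14) / (1945.0 − 420) = 420 × 1931.0 / 1525.0 ≈ 531.81 mm.
Depth of field = Df − Dn = 531.81 − 347.04 ≈ 184.77 mm.

185 mm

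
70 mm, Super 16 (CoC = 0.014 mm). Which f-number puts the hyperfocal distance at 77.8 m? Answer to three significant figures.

f/4.50

Rearrange H = f²/(N·c) + f for N: N = f² / ((H − f)·c).
N = 70² / ((77800 − 70) × 0.014) = 4900 / 1088 ≈ 4.50.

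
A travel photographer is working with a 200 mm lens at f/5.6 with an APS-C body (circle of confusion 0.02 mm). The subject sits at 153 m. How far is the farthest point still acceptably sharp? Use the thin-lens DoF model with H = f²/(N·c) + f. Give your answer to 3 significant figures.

267 m

Hyperfocal distance H = f²/(N·c) + f = 200²/(5.6 × 0.02) + 200 = 40000/0.112 + 200 ≈ 357342.9 mm ≈ 357.3 m.
Far limit Df = s·(H − f)/(H − s) = 153000 × (357342.9 − 200) / (357342.9 − 153000) = 153000 × 357142.9 / 204342.9 ≈ 267408 mm ≈ 267 m.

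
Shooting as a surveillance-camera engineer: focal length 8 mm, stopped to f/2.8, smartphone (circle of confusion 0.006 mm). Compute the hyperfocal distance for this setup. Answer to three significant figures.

3.82 m

Hyperfocal distance H = f²/(N·c) + f = 8²/(2.8 × 0.006) + 8 = 64/0.0168 + 8 ≈ 3817.5 mm ≈ 3.82 m.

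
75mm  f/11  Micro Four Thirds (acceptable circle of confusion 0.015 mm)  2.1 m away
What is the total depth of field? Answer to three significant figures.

250 mm

Hyperfocal distance H = f²/(N·c) + f = 75²/(11 × 0.015) + 75 = 5625/0.165 + 75 ≈ 34165.9 mm ≈ 34.17 m.
Near limit Dn = s·(H − f)/(H + s − 2f) = 2100 × (34165.9 − 75) / (34165.9 + 2100 − 2 × 75) = 2100 × 34090.9 / 36115.9 ≈ 1982.25 mm.
Far limit Df = s·(H − f)/(H − s) = 2100 × (34165.9 − 75) / (34165.9 − 2100) = 2100 × 34090.9 / 32065.9 ≈ 2232.62 mm.
Depth of field = Df − Dn = 2232.62 − 1982.25 ≈ 250.37 mm.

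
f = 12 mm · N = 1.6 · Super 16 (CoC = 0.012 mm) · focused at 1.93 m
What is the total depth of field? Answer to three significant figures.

Hyperfocal distance H = f²/(N·c) + f = 12²/(1.6 × 0.012) + 12 = 144/0.0192 + 12 ≈ 7512.0 mm ≈ 7.512 m.
Near limit Dn = s·(H − f)/(H + s − 2f) = 1930 × (7512.0 − 12) / (7512.0 + 1930 − 2 × 12) = 1930 × 7500.0 / 9418.0 ≈ 1537.0 mm.
Far limit Df = s·(H − f)/(H − s) = 1930 × (7512.0 − 12) / (7512.0 − 1930) = 1930 × 7500.0 / 5582.0 ≈ 2593.2 mm.
Depth of field = Df − Dn = 2593.2 − 1537.0 ≈ 1056.2 mm ≈ 1.06 m.

1.06 m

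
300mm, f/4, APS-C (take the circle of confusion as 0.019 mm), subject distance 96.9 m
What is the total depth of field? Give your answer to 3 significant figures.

Hyperfocal distance H = f²/(N·c) + f = 300²/(4 × 0.019) + 300 = 90000/0.076 + 300 ≈ 1184510.5 mm ≈ 1185 m.
Near limit Dn = s·(H − f)/(H + s − 2f) = 96900 × (1184510.5 − 300) / (1184510.5 + 96900 − 2 × 300) = 96900 × 1184210.5 / 1280810.5 ≈ 89592 mm.
Far limit Df = s·(H − f)/(H − s) = 96900 × (1184510.5 − 300) / (1184510.5 − 96900) = 96900 × 1184210.5 / 1087610.5 ≈ 105507 mm.
Depth of field = Df − Dn = 105507 − 89592 ≈ 15915 mm ≈ 15.9 m.

15.9 m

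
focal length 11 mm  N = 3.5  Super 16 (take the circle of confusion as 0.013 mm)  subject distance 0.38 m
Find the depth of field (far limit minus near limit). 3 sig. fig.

Hyperfocal distance H = f²/(N·c) + f = 11²/(3.5 × 0.013) + 11 = 121/0.0455 + 11 ≈ 2670.3 mm ≈ 2.670 m.
Near limit Dn = s·(H − f)/(H + s − 2f) = 380 × (2670.3 − 11) / (2670.3 + 380 − 2 × 11) = 380 × 2659.3 / 3028.3 ≈ 333.70 mm.
Far limit Df = s·(H − f)/(H − s) = 380 × (2670.3 − 11) / (2670.3 − 380) = 380 × 2659.3 / 2290.3 ≈ 441.22 mm.
Depth of field = Df − Dn = 441.22 − 333.70 ≈ 107.52 mm.

108 mm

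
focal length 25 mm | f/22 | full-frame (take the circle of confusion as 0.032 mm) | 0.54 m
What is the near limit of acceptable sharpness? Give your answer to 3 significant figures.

342 mm

Hyperfocal distance H = f²/(N·c) + f = 25²/(22 × 0.032) + 25 = 625/0.704 + 25 ≈ 912.8 mm ≈ 0.913 m.
Near limit Dn = s·(H − f)/(H + s − 2f) = 540 × (912.8 − 25) / (912.8 + 540 − 2 × 25) = 540 × 887.8 / 1402.8 ≈ 341.75 mm.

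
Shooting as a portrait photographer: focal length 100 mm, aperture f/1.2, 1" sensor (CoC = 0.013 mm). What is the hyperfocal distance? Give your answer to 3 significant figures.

641 m

Hyperfocal distance H = f²/(N·c) + f = 100²/(1.2 × 0.013) + 100 = 10000/0.0156 + 100 ≈ 641125.6 mm ≈ 641 m.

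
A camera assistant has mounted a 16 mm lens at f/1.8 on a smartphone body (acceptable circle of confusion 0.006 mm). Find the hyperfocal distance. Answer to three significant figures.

Hyperfocal distance H = f²/(N·c) + f = 16²/(1.8 × 0.006) + 16 = 256/0.0108 + 16 ≈ 23719.7 mm ≈ 23.7 m.

23.7 m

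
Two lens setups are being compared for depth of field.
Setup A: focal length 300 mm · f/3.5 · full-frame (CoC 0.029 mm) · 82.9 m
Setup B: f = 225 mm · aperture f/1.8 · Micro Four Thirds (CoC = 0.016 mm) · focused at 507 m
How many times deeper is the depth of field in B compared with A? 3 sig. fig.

20.5

Setup A: H = 300²/(3.5×0.029) + 300 ≈ 886999.5 mm; DoF = Df − Dn = 91416 − 75836 ≈ 15580 mm.
Setup B: H = 225²/(1.8×0.016) + 225 ≈ 1758037.5 mm; DoF = Df − Dn = 712377 − 393542 ≈ 318835 mm.
Ratio = 318835 / 15580 ≈ 20.5.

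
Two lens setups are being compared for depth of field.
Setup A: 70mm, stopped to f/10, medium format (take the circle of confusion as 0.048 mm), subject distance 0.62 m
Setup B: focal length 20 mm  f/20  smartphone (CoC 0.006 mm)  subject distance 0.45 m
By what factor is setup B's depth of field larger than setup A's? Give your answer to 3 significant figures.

1.76

Setup A: H = 70²/(10×0.048) + 70 ≈ 10278.3 mm; DoF = Df − Dn = 655.306 − 588.304 ≈ 67.002 mm.
Setup B: H = 20²/(20×0.006) + 20 ≈ 3353.3 mm; DoF = Df − Dn = 516.65 − 398.58 ≈ 118.07 mm.
Ratio = 118.07 / 67.002 ≈ 1.76.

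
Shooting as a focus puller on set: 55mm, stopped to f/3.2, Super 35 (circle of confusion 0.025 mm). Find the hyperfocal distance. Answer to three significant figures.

Hyperfocal distance H = f²/(N·c) + f = 55²/(3.2 × 0.025) + 55 = 3025/0.08 + 55 ≈ 37867.5 mm ≈ 37.9 m.

37.9 m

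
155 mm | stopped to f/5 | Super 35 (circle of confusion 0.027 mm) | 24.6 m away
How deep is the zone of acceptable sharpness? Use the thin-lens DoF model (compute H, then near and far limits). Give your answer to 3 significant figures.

6.89 m

Hyperfocal distance H = f²/(N·c) + f = 155²/(5 × 0.027) + 155 = 24025/0.135 + 155 ≈ 178118.0 mm ≈ 178.1 m.
Near limit Dn = s·(H − f)/(H + s − 2f) = 24600 × (178118.0 − 155) / (178118.0 + 24600 − 2 × 155) = 24600 × 177963.0 / 202408.0 ≈ 21629.0 mm.
Far limit Df = s·(H − f)/(H − s) = 24600 × (178118.0 − 155) / (178118.0 − 24600) = 24600 × 177963.0 / 153518.0 ≈ 28517.1 mm.
Depth of field = Df − Dn = 28517.1 − 21629.0 ≈ 6888.1 mm ≈ 6.89 m.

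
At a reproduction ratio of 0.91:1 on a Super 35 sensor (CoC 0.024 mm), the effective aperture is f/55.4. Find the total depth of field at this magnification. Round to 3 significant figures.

At magnification m, DoF ≈ 2·N_eff·c/m² = 2 × 55.4 × 0.024 / 0.91² = 2.659 / 0.8281 ≈ 3.21 mm.

3.21 mm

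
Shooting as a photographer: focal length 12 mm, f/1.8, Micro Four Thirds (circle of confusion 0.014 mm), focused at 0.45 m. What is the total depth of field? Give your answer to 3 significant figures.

Hyperfocal distance H = f²/(N·c) + f = 12²/(1.8 × 0.014) + 12 = 144/0.0252 + 12 ≈ 5726.3 mm ≈ 5.726 m.
Near limit Dn = s·(H − f)/(H + s − 2f) = 450 × (5726.3 − 12) / (5726.3 + 450 − 2 × 12) = 450 × 5714.3 / 6152.3 ≈ 417.963 mm.
Far limit Df = s·(H − f)/(H − s) = 450 × (5726.3 − 12) / (5726.3 − 450) = 450 × 5714.3 / 5276.3 ≈ 487.356 mm.
Depth of field = Df − Dn = 487.356 − 417.963 ≈ 69.393 mm.

69.4 mm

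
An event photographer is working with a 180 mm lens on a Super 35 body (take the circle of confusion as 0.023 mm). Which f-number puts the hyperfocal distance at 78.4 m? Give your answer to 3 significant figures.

Rearrange H = f²/(N·c) + f for N: N = f² / ((H − f)·c).
N = 180² / ((78400 − 180) × 0.023) = 32400 / 1799 ≈ 18.

f/18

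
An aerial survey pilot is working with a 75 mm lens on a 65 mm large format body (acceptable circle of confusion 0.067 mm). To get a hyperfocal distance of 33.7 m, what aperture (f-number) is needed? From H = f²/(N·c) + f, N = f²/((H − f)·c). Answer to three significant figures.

f/2.50

Rearrange H = f²/(N·c) + f for N: N = f² / ((H − f)·c).
N = 75² / ((33700 − 75) × 0.067) = 5625 / 2253 ≈ 2.50.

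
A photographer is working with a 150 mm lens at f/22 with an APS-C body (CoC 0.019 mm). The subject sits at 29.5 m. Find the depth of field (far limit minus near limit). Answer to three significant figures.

Hyperfocal distance H = f²/(N·c) + f = 150²/(22 × 0.019) + 150 = 22500/0.418 + 150 ≈ 53977.8 mm ≈ 53.98 m.
Near limit Dn = s·(H − f)/(H + s − 2f) = 29500 × (53977.8 − 150) / (53977.8 + 29500 − 2 × 150) = 29500 × 53827.8 / 83177.8 ≈ 19091 mm.
Far limit Df = s·(H − f)/(H − s) = 29500 × (53977.8 − 150) / (53977.8 − 29500) = 29500 × 53827.8 / 24477.8 ≈ 64872 mm.
Depth of field = Df − Dn = 64872 − 19091 ≈ 45781 mm ≈ 45.8 m.

45.8 m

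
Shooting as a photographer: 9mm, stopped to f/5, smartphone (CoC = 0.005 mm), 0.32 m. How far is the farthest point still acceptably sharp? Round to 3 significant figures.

Hyperfocal distance H = f²/(N·c) + f = 9²/(5 × 0.005) + 9 = 81/0.025 + 9 ≈ 3249.0 mm ≈ 3.249 m.
Far limit Df = s·(H − f)/(H − s) = 320 × (3249.0 − 9) / (3249.0 − 320) = 320 × 3240.0 / 2929.0 ≈ 353.98 mm.

354 mm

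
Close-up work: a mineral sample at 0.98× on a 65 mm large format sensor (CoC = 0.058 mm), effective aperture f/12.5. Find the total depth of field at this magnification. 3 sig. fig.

1.51 mm

At magnification m, DoF ≈ 2·N_eff·c/m² = 2 × 12.5 × 0.058 / 0.98² = 1.45 / 0.9604 ≈ 1.51 mm.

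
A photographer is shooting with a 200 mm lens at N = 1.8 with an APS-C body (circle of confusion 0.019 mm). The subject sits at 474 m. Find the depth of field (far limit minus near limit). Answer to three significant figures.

459 m

Hyperfocal distance H = f²/(N·c) + f = 200²/(1.8 × 0.019) + 200 = 40000/0.0342 + 200 ≈ 1169790.6 mm ≈ 1170 m.
Near limit Dn = s·(H − f)/(H + s − 2f) = 474000 × (1169790.6 − 200) / (1169790.6 + 474000 − 2 × 200) = 474000 × 1169590.6 / 1643390.6 ≈ 337343 mm.
Far limit Df = s·(H − f)/(H − s) = 474000 × (1169790.6 − 200) / (1169790.6 − 474000) = 474000 × 1169590.6 / 695790.6 ≈ 796771 mm.
Depth of field = Df − Dn = 796771 − 337343 ≈ 459428 mm ≈ 459 m.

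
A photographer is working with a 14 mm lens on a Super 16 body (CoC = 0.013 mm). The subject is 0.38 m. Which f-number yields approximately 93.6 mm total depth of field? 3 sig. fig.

Write h = H − f = f²/(N·c). The thin-lens limits are Dn = s·h/(h + (s−f)) and Df = s·h/(h − (s−f)), so DoF = Df − Dn = 2·s·(s−f)·h / (h² − (s−f)²).
That is a quadratic in h: DoF·h² − 2·s·(s−f)·h − DoF·(s−f)² = 0 ⇒ h = (s−f)·(s + √(s² + DoF²)) / DoF = 366 × (380 + √(380² + 93.6²)) / 93.6 = 366 × (380 + 391.358) / 93.6 ≈ 3016.2 mm.
Then N = f²/(c·h) = 14² / (0.013 × 3016.2) = 196 / 39.211 ≈ 5.

f/5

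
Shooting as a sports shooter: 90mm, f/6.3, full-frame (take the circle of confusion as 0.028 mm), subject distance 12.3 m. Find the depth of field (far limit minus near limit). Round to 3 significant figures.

7.04 m

Hyperfocal distance H = f²/(N·c) + f = 90²/(6.3 × 0.028) + 90 = 8100/0.1764 + 90 ≈ 46008.4 mm ≈ 46.01 m.
Near limit Dn = s·(H − f)/(H + s − 2f) = 12300 × (46008.4 − 90) / (46008.4 + 12300 − 2 × 90) = 12300 × 45918.4 / 58128.4 ≈ 9716.4 mm.
Far limit Df = s·(H − f)/(H − s) = 12300 × (46008.4 − 90) / (46008.4 − 12300) = 12300 × 45918.4 / 33708.4 ≈ 16755.4 mm.
Depth of field = Df − Dn = 16755.4 − 9716.4 ≈ 7039.0 mm ≈ 7.04 m.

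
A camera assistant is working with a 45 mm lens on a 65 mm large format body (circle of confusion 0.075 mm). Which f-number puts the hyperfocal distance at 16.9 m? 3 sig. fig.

Rearrange H = f²/(N·c) + f for N: N = f² / ((H − f)·c).
N = 45² / ((16900 − 45) × 0.075) = 2025 / 1264 ≈ 1.60.

f/1.60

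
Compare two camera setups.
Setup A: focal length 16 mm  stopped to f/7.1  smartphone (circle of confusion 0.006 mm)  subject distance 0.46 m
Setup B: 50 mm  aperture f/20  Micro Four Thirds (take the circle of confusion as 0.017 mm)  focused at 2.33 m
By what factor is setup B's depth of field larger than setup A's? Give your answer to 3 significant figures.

23.4

Setup A: H = 16²/(7.1×0.006) + 16 ≈ 6025.4 mm; DoF = Df − Dn = 496.698 − 428.352 ≈ 68.346 mm.
Setup B: H = 50²/(20×0.017) + 50 ≈ 7402.9 mm; DoF = Df − Dn = 3377.2 − 1778.5 ≈ 1598.7 mm.
Ratio = 1598.7 / 68.346 ≈ 23.4.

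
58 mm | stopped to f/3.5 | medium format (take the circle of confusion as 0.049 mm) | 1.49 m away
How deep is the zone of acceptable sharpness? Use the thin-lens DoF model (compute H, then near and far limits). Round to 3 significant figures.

Hyperfocal distance H = f²/(N·c) + f = 58²/(3.5 × 0.049) + 58 = 3364/0.1715 + 58 ≈ 19673.2 mm ≈ 19.67 m.
Near limit Dn = s·(H − f)/(H + s − 2f) = 1490 × (19673.2 − 58) / (19673.2 + 1490 − 2 × 58) = 1490 × 19615.2 / 21047.2 ≈ 1388.62 mm.
Far limit Df = s·(H − f)/(H − s) = 1490 × (19673.2 − 58) / (19673.2 − 1490) = 1490 × 19615.2 / 18183.2 ≈ 1607.34 mm.
Depth of field = Df − Dn = 1607.34 − 1388.62 ≈ 218.72 mm.

219 mm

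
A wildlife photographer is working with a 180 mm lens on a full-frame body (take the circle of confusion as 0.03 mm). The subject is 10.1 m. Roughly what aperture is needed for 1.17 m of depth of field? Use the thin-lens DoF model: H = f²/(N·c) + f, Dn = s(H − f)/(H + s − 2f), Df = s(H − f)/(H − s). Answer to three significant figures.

f/6.28

Write h = H − f = f²/(N·c). The thin-lens limits are Dn = s·h/(h + (s−f)) and Df = s·h/(h − (s−f)), so DoF = Df − Dn = 2·s·(s−f)·h / (h² − (s−f)²).
That is a quadratic in h: DoF·h² − 2·s·(s−f)·h − DoF·(s−f)² = 0 ⇒ h = (s−f)·(s + √(s² + DoF²)) / DoF = 9920 × (10100 + √(10100² + 1170²)) / 1170 = 9920 × (10100 + 10167.5) / 1170 ≈ 171841 mm.
Then N = f²/(c·h) = 180² / (0.03 × 171841) = 32400 / 5155.2 ≈ 6.28.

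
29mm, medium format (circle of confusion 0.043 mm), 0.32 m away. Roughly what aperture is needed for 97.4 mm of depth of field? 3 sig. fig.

Write h = H − f = f²/(N·c). The thin-lens limits are Dn = s·h/(h + (s−f)) and Df = s·h/(h − (s−f)), so DoF = Df − Dn = 2·s·(s−f)·h / (h² − (s−f)²).
That is a quadratic in h: DoF·h² − 2·s·(s−f)·h − DoF·(s−f)² = 0 ⇒ h = (s−f)·(s + √(s² + DoF²)) / DoF = 291 × (320 + √(320² + 97.4²)) / 97.4 = 291 × (320 + 334.495) / 97.4 ≈ 1955.4 mm.
Then N = f²/(c·h) = 29² / (0.043 × 1955.4) = 841 / 84.083 ≈ 10.

f/10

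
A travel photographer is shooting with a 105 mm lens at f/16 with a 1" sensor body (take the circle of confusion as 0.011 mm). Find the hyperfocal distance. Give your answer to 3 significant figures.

Hyperfocal distance H = f²/(N·c) + f = 105²/(16 × 0.011) + 105 = 11025/0.176 + 105 ≈ 62747.0 mm ≈ 62.7 m.

62.7 m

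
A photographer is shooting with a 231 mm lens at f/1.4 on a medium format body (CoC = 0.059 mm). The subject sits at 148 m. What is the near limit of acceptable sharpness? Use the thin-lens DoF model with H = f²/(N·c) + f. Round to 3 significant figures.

120 m

Hyperfocal distance H = f²/(N·c) + f = 231²/(1.4 × 0.059) + 231 = 53361/0.0826 + 231 ≈ 646247.9 mm ≈ 646.2 m.
Near limit Dn = s·(H − f)/(H + s − 2f) = 148000 × (646247.9 − 231) / (646247.9 + 148000 − 2 × 231) = 148000 × 646016.9 / 793785.9 ≈ 120449 mm ≈ 120 m.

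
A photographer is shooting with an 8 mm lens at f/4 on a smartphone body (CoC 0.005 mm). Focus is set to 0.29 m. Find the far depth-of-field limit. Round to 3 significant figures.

Hyperfocal distance H = f²/(N·c) + f = 8²/(4 × 0.005) + 8 = 64/0.02 + 8 ≈ 3208.0 mm ≈ 3.208 m.
Far limit Df = s·(H − f)/(H − s) = 290 × (3208.0 − 8) / (3208.0 − 290) = 290 × 3200.0 / 2918.0 ≈ 318.03 mm.

318 mm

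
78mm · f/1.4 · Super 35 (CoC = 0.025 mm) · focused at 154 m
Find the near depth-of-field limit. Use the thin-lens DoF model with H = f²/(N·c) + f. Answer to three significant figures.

Hyperfocal distance H = f²/(N·c) + f = 78²/(1.4 × 0.025) + 78 = 6084/0.035 + 78 ≈ 173906.6 mm ≈ 173.9 m.
Near limit Dn = s·(H − f)/(H + s − 2f) = 154000 × (173906.6 − 78) / (173906.6 + 154000 − 2 × 78) = 154000 × 173828.6 / 327750.6 ≈ 81677 mm ≈ 81.7 m.

81.7 m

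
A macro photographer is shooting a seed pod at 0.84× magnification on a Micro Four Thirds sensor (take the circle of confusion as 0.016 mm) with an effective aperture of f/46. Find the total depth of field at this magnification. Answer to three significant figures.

2.09 mm

At magnification m, DoF ≈ 2·N_eff·c/m² = 2 × 46 × 0.016 / 0.84² = 1.472 / 0.7056 ≈ 2.09 mm.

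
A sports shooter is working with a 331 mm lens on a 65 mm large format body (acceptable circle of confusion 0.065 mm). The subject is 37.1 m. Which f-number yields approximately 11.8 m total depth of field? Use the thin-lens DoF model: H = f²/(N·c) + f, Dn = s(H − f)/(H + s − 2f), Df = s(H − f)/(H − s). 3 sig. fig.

f/7.11

Write h = H − f = f²/(N·c). The thin-lens limits are Dn = s·h/(h + (s−f)) and Df = s·h/(h − (s−f)), so DoF = Df − Dn = 2·s·(s−f)·h / (h² − (s−f)²).
That is a quadratic in h: DoF·h² − 2·s·(s−f)·h − DoF·(s−f)² = 0 ⇒ h = (s−f)·(s + √(s² + DoF²)) / DoF = 36769 × (37100 + √(37100² + 11800²)) / 11800 = 36769 × (37100 + 38931.3) / 11800 ≈ 236915 mm.
Then N = f²/(c·h) = 331² / (0.065 × 236915) = 109561 / 15399 ≈ 7.11.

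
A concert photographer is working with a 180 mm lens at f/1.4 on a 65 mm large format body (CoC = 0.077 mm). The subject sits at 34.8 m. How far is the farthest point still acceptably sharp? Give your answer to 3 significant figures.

39.3 m

Hyperfocal distance H = f²/(N·c) + f = 180²/(1.4 × 0.077) + 180 = 32400/0.1078 + 180 ≈ 300736.6 mm ≈ 300.7 m.
Far limit Df = s·(H − f)/(H − s) = 34800 × (300736.6 − 180) / (300736.6 − 34800) = 34800 × 300556.6 / 265936.6 ≈ 39330 mm ≈ 39.3 m.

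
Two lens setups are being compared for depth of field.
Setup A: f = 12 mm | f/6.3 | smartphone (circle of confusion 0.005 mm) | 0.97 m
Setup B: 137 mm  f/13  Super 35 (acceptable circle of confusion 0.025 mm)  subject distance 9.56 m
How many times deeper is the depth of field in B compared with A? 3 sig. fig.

7.54

Setup A: H = 12²/(6.3×0.005) + 12 ≈ 4583.4 mm; DoF = Df − Dn = 1227.17 − 801.94 ≈ 425.23 mm.
Setup B: H = 137²/(13×0.025) + 137 ≈ 57887.8 mm; DoF = Df − Dn = 11424.0 − 8218.9 ≈ 3205.1 mm.
Ratio = 3205.1 / 425.23 ≈ 7.54.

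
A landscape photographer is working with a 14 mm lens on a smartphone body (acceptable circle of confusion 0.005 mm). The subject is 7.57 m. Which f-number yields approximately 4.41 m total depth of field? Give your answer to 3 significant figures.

f/1.40

Write h = H − f = f²/(N·c). The thin-lens limits are Dn = s·h/(h + (s−f)) and Df = s·h/(h − (s−f)), so DoF = Df − Dn = 2·s·(s−f)·h / (h² − (s−f)²).
That is a quadratic in h: DoF·h² − 2·s·(s−f)·h − DoF·(s−f)² = 0 ⇒ h = (s−f)·(s + √(s² + DoF²)) / DoF = 7556 × (7570 + √(7570² + 4410²)) / 4410 = 7556 × (7570 + 8760.88) / 4410 ≈ 27981 mm.
Then N = f²/(c·h) = 14² / (0.005 × 27981) = 196 / 139.90 ≈ 1.40.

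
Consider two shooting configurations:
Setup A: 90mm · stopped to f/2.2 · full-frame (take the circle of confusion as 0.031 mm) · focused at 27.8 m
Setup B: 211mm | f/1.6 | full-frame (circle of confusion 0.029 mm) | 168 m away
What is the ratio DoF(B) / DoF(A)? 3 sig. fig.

4.42

Setup A: H = 90²/(2.2×0.031) + 90 ≈ 118858.3 mm; DoF = Df − Dn = 36260 − 22541 ≈ 13719 mm.
Setup B: H = 211²/(1.6×0.029) + 211 ≈ 959715.3 mm; DoF = Df − Dn = 203604 − 142994 ≈ 60610 mm.
Ratio = 60610 / 13719 ≈ 4.42.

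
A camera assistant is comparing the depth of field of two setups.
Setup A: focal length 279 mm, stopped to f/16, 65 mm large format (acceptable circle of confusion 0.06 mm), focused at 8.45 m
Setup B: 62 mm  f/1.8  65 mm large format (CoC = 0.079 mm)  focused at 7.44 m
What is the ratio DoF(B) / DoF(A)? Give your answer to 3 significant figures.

Setup A: H = 279²/(16×0.06) + 279 ≈ 81363.4 mm; DoF = Df − Dn = 9396.9 − 7676.4 ≈ 1720.5 mm.
Setup B: H = 62²/(1.8×0.079) + 62 ≈ 27094.3 mm; DoF = Df − Dn = 10232.9 − 5844.8 ≈ 4388.1 mm.
Ratio = 4388.1 / 1720.5 ≈ 2.55.

2.55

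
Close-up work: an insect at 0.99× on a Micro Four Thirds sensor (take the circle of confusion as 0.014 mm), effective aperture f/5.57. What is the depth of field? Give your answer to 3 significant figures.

0.159 mm

At magnification m, DoF ≈ 2·N_eff·c/m² = 2 × 5.57 × 0.014 / 0.99² = 0.156 / 0.9801 ≈ 0.159 mm.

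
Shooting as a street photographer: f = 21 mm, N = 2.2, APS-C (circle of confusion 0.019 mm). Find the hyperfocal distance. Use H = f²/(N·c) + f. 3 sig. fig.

10.6 m

Hyperfocal distance H = f²/(N·c) + f = 21²/(2.2 × 0.019) + 21 = 441/0.0418 + 21 ≈ 10571.2 mm ≈ 10.6 m.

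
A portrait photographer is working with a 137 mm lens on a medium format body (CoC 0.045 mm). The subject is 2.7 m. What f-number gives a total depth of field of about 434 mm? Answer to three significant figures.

f/13

Write h = H − f = f²/(N·c). The thin-lens limits are Dn = s·h/(h + (s−f)) and Df = s·h/(h − (s−f)), so DoF = Df − Dn = 2·s·(s−f)·h / (h² − (s−f)²).
That is a quadratic in h: DoF·h² − 2·s·(s−f)·h − DoF·(s−f)² = 0 ⇒ h = (s−f)·(s + √(s² + DoF²)) / DoF = 2563 × (2700 + √(2700² + 434²)) / 434 = 2563 × (2700 + 2734.66) / 434 ≈ 32095 mm.
Then N = f²/(c·h) = 137² / (0.045 × 32095) = 18769 / 1444.3 ≈ 13.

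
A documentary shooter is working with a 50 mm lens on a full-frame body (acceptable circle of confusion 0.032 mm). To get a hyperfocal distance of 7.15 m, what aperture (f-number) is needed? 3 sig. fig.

Rearrange H = f²/(N·c) + f for N: N = f² / ((H − f)·c).
N = 50² / ((7150 − 50) × 0.032) = 2500 / 227.2 ≈ 11.

f/11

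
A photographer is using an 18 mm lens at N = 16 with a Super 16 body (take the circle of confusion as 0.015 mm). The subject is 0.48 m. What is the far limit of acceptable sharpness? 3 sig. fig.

0.730 m

Hyperfocal distance H = f²/(N·c) + f = 18²/(16 × 0.015) + 18 = 324/0.24 + 18 ≈ 1368.0 mm ≈ 1.368 m.
Far limit Df = s·(H − f)/(H − s) = 480 × (1368.0 − 18) / (1368.0 − 480) = 480 × 1350.0 / 888.0 ≈ 729.73 mm ≈ 0.730 m.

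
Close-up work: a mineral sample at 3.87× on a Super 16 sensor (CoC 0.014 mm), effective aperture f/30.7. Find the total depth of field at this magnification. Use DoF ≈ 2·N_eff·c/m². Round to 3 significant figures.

At magnification m, DoF ≈ 2·N_eff·c/m² = 2 × 30.7 × 0.014 / 3.87² = 0.8596 / 14.98 ≈ 0.0574 mm.

0.0574 mm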